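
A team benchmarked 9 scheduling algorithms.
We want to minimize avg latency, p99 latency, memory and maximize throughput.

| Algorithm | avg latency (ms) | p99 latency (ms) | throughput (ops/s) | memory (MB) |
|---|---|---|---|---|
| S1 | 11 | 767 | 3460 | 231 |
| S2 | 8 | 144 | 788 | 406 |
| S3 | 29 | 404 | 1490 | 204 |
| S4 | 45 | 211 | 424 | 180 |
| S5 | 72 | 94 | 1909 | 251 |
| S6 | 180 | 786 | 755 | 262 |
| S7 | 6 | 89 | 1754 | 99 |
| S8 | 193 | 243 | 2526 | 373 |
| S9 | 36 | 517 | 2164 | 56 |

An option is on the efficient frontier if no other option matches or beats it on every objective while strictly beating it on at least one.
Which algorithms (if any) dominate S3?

S7: avg latency 6≤29, p99 latency 89≤404, throughput 1754≥1490, memory 99≤204 — dominates S3.
Others (S1, S2, S4, S5, S6, S8, S9) are each worse than S3 on at least one objective.

S7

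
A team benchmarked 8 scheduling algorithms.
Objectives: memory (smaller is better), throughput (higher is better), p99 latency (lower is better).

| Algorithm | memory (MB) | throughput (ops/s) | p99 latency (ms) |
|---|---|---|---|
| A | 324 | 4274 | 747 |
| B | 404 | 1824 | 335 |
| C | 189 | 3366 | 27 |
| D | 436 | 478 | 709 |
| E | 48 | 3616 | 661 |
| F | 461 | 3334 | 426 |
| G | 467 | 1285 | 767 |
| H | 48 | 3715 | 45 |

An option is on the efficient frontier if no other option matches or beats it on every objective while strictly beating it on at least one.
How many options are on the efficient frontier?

3

A: not dominated (best throughput).
B: dominated by C (memory 189≤404, throughput 3366≥1824, p99 latency 27≤335).
C: not dominated (best p99 latency).
D: dominated by B (memory 404≤436, throughput 1824≥478, p99 latency 335≤709).
E: dominated by H (memory 48≤48, throughput 3715≥3616, p99 latency 45≤661).
F: dominated by C (memory 189≤461, throughput 3366≥3334, p99 latency 27≤426).
G: dominated by A (memory 324≤467, throughput 4274≥1285, p99 latency 747≤767).
H: not dominated.
Pareto-optimal: A, C, H → 3.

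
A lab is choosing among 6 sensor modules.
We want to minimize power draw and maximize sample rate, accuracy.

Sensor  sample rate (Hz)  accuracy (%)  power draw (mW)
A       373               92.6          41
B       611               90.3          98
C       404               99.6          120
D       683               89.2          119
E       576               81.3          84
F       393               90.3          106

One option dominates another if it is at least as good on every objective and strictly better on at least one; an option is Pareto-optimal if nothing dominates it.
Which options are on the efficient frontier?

A, B, C, D, E

A: not dominated (best power draw).
B: not dominated.
C: not dominated (best accuracy).
D: not dominated (best sample rate).
E: not dominated.
F: dominated by B (sample rate 611≥393, accuracy 90.3≥90.3, power draw 98≤106).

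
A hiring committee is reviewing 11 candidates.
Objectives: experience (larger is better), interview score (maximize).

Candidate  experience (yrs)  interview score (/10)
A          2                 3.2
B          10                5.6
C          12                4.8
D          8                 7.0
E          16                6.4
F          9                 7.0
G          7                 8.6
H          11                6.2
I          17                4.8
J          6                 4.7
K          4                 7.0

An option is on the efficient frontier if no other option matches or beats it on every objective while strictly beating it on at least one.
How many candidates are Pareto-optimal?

A: dominated by B (experience 10≥2, interview score 5.6≥3.2).
B: dominated by E (experience 16≥10, interview score 6.4≥5.6).
C: dominated by E (experience 16≥12, interview score 6.4≥4.8).
D: dominated by F (experience 9≥8, interview score 7.0≥7.0).
E: not dominated.
F: not dominated.
G: not dominated (best interview score).
H: dominated by E (experience 16≥11, interview score 6.4≥6.2).
I: not dominated (best experience).
J: dominated by B (experience 10≥6, interview score 5.6≥4.7).
K: dominated by D (experience 8≥4, interview score 7.0≥7.0).
Pareto-optimal: E, F, G, I → 4.

4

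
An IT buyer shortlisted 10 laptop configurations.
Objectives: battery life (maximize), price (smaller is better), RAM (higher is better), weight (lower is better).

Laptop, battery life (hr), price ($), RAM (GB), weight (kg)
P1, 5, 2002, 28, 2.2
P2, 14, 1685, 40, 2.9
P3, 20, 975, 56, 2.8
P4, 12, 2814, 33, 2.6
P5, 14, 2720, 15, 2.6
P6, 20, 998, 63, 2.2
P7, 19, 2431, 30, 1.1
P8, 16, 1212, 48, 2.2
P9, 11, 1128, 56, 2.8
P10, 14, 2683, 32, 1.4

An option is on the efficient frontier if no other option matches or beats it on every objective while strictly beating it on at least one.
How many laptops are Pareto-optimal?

4

P1: dominated by P6 (battery life 20≥5, price 998≤2002, RAM 63≥28, weight 2.2≤2.2).
P2: dominated by P3 (battery life 20≥14, price 975≤1685, RAM 56≥40, weight 2.8≤2.9).
P3: not dominated (best price).
P4: dominated by P6 (battery life 20≥12, price 998≤2814, RAM 63≥33, weight 2.2≤2.6).
P5: dominated by P6 (battery life 20≥14, price 998≤2720, RAM 63≥15, weight 2.2≤2.6).
P6: not dominated (best RAM).
P7: not dominated (best weight).
P8: dominated by P6 (battery life 20≥16, price 998≤1212, RAM 63≥48, weight 2.2≤2.2).
P9: dominated by P3 (battery life 20≥11, price 975≤1128, RAM 56≥56, weight 2.8≤2.8).
P10: not dominated.
Pareto-optimal: P3, P6, P7, P10 → 4.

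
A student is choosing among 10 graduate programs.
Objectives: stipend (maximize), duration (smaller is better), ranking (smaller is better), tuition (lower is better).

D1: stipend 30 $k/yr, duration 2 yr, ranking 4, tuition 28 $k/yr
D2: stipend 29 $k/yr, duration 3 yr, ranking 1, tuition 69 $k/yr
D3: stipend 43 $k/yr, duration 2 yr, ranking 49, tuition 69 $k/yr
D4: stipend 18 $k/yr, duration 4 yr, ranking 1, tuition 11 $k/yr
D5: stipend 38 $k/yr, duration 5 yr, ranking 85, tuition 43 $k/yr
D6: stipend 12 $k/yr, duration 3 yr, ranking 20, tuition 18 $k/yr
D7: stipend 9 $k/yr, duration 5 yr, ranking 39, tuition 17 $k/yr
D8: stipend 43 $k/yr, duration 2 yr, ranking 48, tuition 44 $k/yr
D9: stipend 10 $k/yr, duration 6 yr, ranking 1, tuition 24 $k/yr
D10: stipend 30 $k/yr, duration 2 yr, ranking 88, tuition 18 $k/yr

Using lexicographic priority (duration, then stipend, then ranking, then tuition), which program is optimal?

First minimize duration: best is 2, kept {D1, D3, D8, D10}.
Then maximize stipend: best is 43, kept {D3, D8}.
Then minimize ranking: best is 48, kept {D8}.

D8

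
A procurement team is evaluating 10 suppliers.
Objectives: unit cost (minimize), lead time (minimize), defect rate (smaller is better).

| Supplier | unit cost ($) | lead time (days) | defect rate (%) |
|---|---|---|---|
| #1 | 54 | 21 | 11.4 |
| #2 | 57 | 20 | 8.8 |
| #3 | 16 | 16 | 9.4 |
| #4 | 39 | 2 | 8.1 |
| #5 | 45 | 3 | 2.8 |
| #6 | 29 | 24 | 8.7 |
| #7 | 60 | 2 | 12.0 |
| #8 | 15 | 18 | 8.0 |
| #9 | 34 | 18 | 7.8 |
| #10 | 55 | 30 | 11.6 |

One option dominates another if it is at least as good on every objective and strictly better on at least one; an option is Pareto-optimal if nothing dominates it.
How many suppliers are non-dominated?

#1: dominated by #3 (unit cost 16≤54, lead time 16≤21, defect rate 9.4≤11.4).
#2: dominated by #4 (unit cost 39≤57, lead time 2≤20, defect rate 8.1≤8.8).
#3: not dominated.
#4: not dominated.
#5: not dominated (best defect rate).
#6: dominated by #8 (unit cost 15≤29, lead time 18≤24, defect rate 8.0≤8.7).
#7: dominated by #4 (unit cost 39≤60, lead time 2≤2, defect rate 8.1≤12.0).
#8: not dominated (best unit cost).
#9: not dominated.
#10: dominated by #1 (unit cost 54≤55, lead time 21≤30, defect rate 11.4≤11.6).
Pareto-optimal: #3, #4, #5, #8, #9 → 5.

5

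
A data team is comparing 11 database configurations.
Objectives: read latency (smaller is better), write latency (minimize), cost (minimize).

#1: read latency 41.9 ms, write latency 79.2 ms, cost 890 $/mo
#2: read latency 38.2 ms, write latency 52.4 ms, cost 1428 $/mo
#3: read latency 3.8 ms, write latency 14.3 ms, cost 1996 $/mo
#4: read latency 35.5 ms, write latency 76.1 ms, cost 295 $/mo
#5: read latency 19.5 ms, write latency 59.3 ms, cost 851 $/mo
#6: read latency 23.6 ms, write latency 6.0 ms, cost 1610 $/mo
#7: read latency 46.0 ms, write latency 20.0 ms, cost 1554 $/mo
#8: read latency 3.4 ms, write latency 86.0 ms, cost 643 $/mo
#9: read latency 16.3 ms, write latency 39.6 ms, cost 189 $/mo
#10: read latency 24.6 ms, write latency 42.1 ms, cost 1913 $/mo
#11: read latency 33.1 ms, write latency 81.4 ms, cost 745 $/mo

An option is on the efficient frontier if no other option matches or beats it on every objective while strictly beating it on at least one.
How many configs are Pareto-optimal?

#1: dominated by #4 (read latency 35.5≤41.9, write latency 76.1≤79.2, cost 295≤890).
#2: dominated by #9 (read latency 16.3≤38.2, write latency 39.6≤52.4, cost 189≤1428).
#3: not dominated.
#4: dominated by #9 (read latency 16.3≤35.5, write latency 39.6≤76.1, cost 189≤295).
#5: dominated by #9 (read latency 16.3≤19.5, write latency 39.6≤59.3, cost 189≤851).
#6: not dominated (best write latency).
#7: not dominated.
#8: not dominated (best read latency).
#9: not dominated (best cost).
#10: dominated by #6 (read latency 23.6≤24.6, write latency 6.0≤42.1, cost 1610≤1913).
#11: dominated by #9 (read latency 16.3≤33.1, write latency 39.6≤81.4, cost 189≤745).
Pareto-optimal: #3, #6, #7, #8, #9 → 5.

5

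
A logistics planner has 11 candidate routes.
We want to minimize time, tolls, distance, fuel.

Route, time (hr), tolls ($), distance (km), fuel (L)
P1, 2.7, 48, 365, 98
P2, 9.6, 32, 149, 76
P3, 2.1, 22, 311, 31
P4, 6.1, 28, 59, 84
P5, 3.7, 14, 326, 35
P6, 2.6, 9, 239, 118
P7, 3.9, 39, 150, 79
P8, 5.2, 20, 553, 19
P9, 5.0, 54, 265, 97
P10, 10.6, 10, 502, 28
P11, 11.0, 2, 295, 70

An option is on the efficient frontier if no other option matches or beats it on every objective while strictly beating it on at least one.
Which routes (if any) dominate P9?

P7: time 3.9≤5.0, tolls 39≤54, distance 150≤265, fuel 79≤97 — dominates P9.
Others (P1, P2, P3, P4, P5, P6, P8, P10, P11) are each worse than P9 on at least one objective.

P7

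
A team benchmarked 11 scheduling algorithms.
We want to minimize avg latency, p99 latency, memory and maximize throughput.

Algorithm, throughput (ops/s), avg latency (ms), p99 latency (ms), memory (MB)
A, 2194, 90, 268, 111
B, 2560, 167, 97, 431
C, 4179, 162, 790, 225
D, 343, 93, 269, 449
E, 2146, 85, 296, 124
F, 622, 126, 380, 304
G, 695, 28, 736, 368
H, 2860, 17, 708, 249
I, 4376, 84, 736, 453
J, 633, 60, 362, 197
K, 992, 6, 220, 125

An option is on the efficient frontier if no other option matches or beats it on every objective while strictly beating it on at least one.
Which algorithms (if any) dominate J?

K

K: throughput 992≥633, avg latency 6≤60, p99 latency 220≤362, memory 125≤197 — dominates J.
Others (A, B, C, D, E, F, G, H, I) are each worse than J on at least one objective.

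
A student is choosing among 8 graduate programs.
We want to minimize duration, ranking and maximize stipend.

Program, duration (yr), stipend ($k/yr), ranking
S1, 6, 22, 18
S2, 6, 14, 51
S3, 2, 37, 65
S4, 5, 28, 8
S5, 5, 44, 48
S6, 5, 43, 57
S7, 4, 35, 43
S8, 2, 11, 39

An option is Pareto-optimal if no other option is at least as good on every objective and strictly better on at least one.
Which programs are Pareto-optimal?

S3, S4, S5, S7, S8

S1: dominated by S4 (duration 5≤6, stipend 28≥22, ranking 8≤18).
S2: dominated by S1 (duration 6≤6, stipend 22≥14, ranking 18≤51).
S3: not dominated.
S4: not dominated (best ranking).
S5: not dominated (best stipend).
S6: dominated by S5 (duration 5≤5, stipend 44≥43, ranking 48≤57).
S7: not dominated.
S8: not dominated.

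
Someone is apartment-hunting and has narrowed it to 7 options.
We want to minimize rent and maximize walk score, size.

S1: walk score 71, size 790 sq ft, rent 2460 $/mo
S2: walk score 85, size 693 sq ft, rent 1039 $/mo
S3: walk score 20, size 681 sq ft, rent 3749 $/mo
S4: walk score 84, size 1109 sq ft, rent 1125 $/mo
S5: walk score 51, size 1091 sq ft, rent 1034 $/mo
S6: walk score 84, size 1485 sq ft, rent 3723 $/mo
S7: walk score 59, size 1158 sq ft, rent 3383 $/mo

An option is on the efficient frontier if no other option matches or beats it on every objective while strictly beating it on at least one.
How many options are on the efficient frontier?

S1: dominated by S4 (walk score 84≥71, size 1109≥790, rent 1125≤2460).
S2: not dominated (best walk score).
S3: dominated by S1 (walk score 71≥20, size 790≥681, rent 2460≤3749).
S4: not dominated.
S5: not dominated (best rent).
S6: not dominated (best size).
S7: not dominated.
Pareto-optimal: S2, S4, S5, S6, S7 → 5.

5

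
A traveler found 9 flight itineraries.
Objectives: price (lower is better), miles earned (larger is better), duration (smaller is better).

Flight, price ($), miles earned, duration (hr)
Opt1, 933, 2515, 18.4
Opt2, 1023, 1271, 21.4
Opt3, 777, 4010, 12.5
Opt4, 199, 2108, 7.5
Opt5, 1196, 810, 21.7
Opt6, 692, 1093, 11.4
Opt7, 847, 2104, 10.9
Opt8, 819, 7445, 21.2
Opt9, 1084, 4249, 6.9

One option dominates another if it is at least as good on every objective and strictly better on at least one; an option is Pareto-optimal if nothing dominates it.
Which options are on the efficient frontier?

Opt1: dominated by Opt3 (price 777≤933, miles earned 4010≥2515, duration 12.5≤18.4).
Opt2: dominated by Opt1 (price 933≤1023, miles earned 2515≥1271, duration 18.4≤21.4).
Opt3: not dominated.
Opt4: not dominated (best price).
Opt5: dominated by Opt1 (price 933≤1196, miles earned 2515≥810, duration 18.4≤21.7).
Opt6: dominated by Opt4 (price 199≤692, miles earned 2108≥1093, duration 7.5≤11.4).
Opt7: dominated by Opt4 (price 199≤847, miles earned 2108≥2104, duration 7.5≤10.9).
Opt8: not dominated (best miles earned).
Opt9: not dominated (best duration).

Opt3, Opt4, Opt8, Opt9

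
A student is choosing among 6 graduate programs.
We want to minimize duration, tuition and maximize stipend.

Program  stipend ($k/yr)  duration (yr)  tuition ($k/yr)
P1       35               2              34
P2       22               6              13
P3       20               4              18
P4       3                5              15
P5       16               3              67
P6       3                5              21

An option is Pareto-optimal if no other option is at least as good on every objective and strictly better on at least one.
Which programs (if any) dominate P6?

P3, P4

P3: stipend 20≥3, duration 4≤5, tuition 18≤21 — dominates P6.
P4: stipend 3≥3, duration 5≤5, tuition 15≤21 — dominates P6.
Others (P1, P2, P5) are each worse than P6 on at least one objective.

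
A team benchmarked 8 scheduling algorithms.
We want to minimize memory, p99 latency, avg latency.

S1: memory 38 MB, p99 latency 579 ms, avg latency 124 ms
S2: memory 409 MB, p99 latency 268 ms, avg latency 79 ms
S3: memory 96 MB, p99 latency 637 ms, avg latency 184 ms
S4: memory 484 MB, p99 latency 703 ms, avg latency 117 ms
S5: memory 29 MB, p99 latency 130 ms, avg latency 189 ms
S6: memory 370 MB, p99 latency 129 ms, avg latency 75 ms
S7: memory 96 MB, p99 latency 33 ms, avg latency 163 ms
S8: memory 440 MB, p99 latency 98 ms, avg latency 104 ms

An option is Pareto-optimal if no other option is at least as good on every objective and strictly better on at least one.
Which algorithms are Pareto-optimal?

S1: not dominated.
S2: dominated by S6 (memory 370≤409, p99 latency 129≤268, avg latency 75≤79).
S3: dominated by S1 (memory 38≤96, p99 latency 579≤637, avg latency 124≤184).
S4: dominated by S2 (memory 409≤484, p99 latency 268≤703, avg latency 79≤117).
S5: not dominated (best memory).
S6: not dominated (best avg latency).
S7: not dominated (best p99 latency).
S8: not dominated.

S1, S5, S6, S7, S8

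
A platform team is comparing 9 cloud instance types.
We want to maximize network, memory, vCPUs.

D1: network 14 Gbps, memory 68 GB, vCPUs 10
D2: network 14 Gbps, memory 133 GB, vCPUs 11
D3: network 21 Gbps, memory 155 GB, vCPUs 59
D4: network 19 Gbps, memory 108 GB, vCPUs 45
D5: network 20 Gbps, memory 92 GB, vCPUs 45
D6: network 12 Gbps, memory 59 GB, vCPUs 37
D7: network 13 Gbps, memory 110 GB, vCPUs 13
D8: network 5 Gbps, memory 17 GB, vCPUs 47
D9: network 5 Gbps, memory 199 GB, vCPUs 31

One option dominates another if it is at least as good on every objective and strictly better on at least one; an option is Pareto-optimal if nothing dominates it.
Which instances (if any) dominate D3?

D1: worse on network (14 vs 21).
D2: worse on network (14 vs 21).
D4: worse on network (19 vs 21).
D5: worse on network (20 vs 21).
D6: worse on network (12 vs 21).
D7: worse on network (13 vs 21).
D8: worse on network (5 vs 21).
D9: worse on network (5 vs 21).
No option dominates D3.

none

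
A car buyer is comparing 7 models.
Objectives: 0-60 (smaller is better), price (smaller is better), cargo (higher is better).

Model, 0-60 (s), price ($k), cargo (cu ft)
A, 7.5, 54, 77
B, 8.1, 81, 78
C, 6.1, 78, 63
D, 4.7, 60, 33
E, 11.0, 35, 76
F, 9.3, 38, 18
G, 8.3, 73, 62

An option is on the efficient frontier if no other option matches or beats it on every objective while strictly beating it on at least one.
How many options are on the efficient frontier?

6

A: not dominated.
B: not dominated (best cargo).
C: not dominated.
D: not dominated (best 0-60).
E: not dominated (best price).
F: not dominated.
G: dominated by A (0-60 7.5≤8.3, price 54≤73, cargo 77≥62).
Pareto-optimal: A, B, C, D, E, F → 6.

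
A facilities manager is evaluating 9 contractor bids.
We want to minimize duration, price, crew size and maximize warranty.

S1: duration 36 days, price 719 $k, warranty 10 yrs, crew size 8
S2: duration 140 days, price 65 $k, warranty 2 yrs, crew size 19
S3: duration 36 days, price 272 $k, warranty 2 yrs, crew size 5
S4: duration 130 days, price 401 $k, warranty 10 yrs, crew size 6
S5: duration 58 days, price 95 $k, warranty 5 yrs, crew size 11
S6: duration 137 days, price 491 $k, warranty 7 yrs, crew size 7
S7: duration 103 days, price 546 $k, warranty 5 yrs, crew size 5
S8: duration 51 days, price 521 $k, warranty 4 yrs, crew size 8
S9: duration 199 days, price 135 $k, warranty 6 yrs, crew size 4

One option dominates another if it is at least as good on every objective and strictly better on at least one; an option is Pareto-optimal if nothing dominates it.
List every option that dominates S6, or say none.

S4

S4: duration 130≤137, price 401≤491, warranty 10≥7, crew size 6≤7 — dominates S6.
Others (S1, S2, S3, S5, S7, S8, S9) are each worse than S6 on at least one objective.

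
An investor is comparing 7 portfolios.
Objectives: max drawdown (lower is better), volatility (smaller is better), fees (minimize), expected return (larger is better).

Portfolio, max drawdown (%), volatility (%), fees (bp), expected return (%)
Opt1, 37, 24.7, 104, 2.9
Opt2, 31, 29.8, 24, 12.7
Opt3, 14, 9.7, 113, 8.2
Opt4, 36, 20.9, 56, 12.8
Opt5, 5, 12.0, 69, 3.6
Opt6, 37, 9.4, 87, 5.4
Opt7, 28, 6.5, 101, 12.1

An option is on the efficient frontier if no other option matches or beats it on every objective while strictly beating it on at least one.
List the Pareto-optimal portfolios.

Opt1: dominated by Opt4 (max drawdown 36≤37, volatility 20.9≤24.7, fees 56≤104, expected return 12.8≥2.9).
Opt2: not dominated (best fees).
Opt3: not dominated.
Opt4: not dominated (best expected return).
Opt5: not dominated (best max drawdown).
Opt6: not dominated.
Opt7: not dominated (best volatility).

Opt2, Opt3, Opt4, Opt5, Opt6, Opt7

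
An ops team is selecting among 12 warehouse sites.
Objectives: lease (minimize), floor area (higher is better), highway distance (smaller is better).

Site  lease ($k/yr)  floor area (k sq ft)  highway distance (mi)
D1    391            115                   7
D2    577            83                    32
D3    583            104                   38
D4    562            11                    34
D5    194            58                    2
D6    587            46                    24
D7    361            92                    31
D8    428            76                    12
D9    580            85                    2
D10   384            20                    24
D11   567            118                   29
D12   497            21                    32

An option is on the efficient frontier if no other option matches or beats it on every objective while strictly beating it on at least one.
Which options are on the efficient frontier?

D1, D5, D7, D9, D11

D1: not dominated.
D2: dominated by D1 (lease 391≤577, floor area 115≥83, highway distance 7≤32).
D3: dominated by D1 (lease 391≤583, floor area 115≥104, highway distance 7≤38).
D4: dominated by D1 (lease 391≤562, floor area 115≥11, highway distance 7≤34).
D5: not dominated (best lease).
D6: dominated by D1 (lease 391≤587, floor area 115≥46, highway distance 7≤24).
D7: not dominated.
D8: dominated by D1 (lease 391≤428, floor area 115≥76, highway distance 7≤12).
D9: not dominated.
D10: dominated by D5 (lease 194≤384, floor area 58≥20, highway distance 2≤24).
D11: not dominated (best floor area).
D12: dominated by D1 (lease 391≤497, floor area 115≥21, highway distance 7≤32).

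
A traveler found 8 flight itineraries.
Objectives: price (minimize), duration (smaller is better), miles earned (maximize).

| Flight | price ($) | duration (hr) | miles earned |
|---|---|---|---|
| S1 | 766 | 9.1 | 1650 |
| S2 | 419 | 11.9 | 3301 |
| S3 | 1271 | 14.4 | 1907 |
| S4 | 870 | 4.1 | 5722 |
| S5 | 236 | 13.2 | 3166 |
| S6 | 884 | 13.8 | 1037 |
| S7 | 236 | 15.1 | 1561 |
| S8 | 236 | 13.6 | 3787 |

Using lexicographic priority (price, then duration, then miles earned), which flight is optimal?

First minimize price: best is 236, kept {S5, S7, S8}.
Then minimize duration: best is 13.2, kept {S5}.

S5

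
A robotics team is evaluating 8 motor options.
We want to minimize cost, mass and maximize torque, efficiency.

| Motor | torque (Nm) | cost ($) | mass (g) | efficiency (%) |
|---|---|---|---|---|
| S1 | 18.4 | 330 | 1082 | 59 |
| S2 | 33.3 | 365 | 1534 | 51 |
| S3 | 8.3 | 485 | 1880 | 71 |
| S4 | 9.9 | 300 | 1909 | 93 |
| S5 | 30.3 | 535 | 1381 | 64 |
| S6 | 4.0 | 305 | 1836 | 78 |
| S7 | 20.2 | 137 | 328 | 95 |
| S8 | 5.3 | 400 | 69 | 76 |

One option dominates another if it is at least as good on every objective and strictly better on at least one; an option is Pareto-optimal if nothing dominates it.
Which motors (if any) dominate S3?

S7: torque 20.2≥8.3, cost 137≤485, mass 328≤1880, efficiency 95≥71 — dominates S3.
Others (S1, S2, S4, S5, S6, S8) are each worse than S3 on at least one objective.

S7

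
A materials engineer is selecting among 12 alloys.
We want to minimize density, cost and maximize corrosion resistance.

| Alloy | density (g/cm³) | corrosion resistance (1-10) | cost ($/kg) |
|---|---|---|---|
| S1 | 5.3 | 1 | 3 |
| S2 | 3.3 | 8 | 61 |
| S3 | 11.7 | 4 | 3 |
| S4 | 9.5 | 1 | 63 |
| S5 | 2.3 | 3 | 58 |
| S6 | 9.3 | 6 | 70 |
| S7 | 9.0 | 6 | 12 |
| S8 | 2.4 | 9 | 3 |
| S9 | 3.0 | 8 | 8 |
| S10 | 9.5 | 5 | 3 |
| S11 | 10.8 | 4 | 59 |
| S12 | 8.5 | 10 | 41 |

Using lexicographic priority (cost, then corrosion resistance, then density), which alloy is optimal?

First minimize cost: best is 3, kept {S1, S3, S8, S10}.
Then maximize corrosion resistance: best is 9, kept {S8}.

S8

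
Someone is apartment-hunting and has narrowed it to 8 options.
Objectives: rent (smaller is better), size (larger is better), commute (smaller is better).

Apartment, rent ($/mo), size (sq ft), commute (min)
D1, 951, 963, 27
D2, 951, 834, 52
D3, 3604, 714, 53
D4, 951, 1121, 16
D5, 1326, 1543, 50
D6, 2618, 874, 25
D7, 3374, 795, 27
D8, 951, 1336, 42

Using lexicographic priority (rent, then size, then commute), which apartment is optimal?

D8

First minimize rent: best is 951, kept {D1, D2, D4, D8}.
Then maximize size: best is 1336, kept {D8}.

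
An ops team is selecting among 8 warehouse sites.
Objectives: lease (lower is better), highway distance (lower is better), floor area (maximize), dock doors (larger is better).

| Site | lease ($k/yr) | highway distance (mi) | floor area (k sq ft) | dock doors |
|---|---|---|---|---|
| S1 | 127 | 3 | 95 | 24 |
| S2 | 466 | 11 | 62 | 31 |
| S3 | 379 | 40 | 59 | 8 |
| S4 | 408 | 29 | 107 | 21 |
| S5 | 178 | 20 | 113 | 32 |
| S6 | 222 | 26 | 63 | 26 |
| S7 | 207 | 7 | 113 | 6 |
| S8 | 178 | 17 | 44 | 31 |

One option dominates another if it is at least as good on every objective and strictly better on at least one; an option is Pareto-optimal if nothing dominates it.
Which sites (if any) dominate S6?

S5: lease 178≤222, highway distance 20≤26, floor area 113≥63, dock doors 32≥26 — dominates S6.
Others (S1, S2, S3, S4, S7, S8) are each worse than S6 on at least one objective.

S5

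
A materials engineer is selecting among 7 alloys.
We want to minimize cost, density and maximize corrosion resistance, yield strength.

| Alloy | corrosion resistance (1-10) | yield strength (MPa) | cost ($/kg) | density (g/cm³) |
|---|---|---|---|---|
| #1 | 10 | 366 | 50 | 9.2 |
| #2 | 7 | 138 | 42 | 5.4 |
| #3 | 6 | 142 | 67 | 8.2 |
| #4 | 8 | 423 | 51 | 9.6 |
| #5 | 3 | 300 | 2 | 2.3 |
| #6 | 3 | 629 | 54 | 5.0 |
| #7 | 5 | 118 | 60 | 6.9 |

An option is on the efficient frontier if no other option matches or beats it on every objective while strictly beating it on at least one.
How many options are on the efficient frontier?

6

#1: not dominated (best corrosion resistance).
#2: not dominated.
#3: not dominated.
#4: not dominated.
#5: not dominated (best cost).
#6: not dominated (best yield strength).
#7: dominated by #2 (corrosion resistance 7≥5, yield strength 138≥118, cost 42≤60, density 5.4≤6.9).
Pareto-optimal: #1, #2, #3, #4, #5, #6 → 6.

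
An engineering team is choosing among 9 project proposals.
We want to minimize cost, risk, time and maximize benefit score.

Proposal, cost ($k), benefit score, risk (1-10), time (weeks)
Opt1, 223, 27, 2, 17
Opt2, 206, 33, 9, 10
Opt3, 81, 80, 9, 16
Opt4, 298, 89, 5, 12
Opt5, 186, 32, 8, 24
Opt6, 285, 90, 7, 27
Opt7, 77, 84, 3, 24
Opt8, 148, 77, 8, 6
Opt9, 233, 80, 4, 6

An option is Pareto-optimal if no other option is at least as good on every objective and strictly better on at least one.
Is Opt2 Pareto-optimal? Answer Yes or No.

No

Opt8 vs Opt2: cost 148≤206, benefit score 77≥33, risk 8≤9, time 6≤10 — Opt8 is at least as good on every objective and strictly better on at least one, so Opt8 dominates Opt2.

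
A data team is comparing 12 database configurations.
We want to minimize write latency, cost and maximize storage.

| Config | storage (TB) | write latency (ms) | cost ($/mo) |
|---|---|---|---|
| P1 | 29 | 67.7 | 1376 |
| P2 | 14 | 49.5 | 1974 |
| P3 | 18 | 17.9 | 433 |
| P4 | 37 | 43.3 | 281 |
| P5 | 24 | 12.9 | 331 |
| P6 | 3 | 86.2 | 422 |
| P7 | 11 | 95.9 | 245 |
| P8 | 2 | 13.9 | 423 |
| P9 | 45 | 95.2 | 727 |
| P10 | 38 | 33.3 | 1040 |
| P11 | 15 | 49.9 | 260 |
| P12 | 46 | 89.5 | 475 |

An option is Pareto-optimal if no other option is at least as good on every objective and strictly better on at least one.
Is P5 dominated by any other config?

No

P1: worse on write latency (67.7 vs 12.9).
P2: worse on storage (14 vs 24).
P3: worse on storage (18 vs 24).
P4: worse on write latency (43.3 vs 12.9).
P6: worse on storage (3 vs 24).
P7: worse on storage (11 vs 24).
P8: worse on storage (2 vs 24).
P9: worse on write latency (95.2 vs 12.9).
P10: worse on write latency (33.3 vs 12.9).
P11: worse on storage (15 vs 24).
P12: worse on write latency (89.5 vs 12.9).
No option is at least as good as P5 on every objective and strictly better on one.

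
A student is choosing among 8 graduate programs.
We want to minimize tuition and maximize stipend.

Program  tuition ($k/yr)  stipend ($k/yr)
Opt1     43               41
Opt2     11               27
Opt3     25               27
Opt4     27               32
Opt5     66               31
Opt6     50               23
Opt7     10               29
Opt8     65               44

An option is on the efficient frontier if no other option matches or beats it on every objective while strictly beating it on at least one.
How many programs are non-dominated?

Opt1: not dominated.
Opt2: dominated by Opt7 (tuition 10≤11, stipend 29≥27).
Opt3: dominated by Opt2 (tuition 11≤25, stipend 27≥27).
Opt4: not dominated.
Opt5: dominated by Opt1 (tuition 43≤66, stipend 41≥31).
Opt6: dominated by Opt1 (tuition 43≤50, stipend 41≥23).
Opt7: not dominated (best tuition).
Opt8: not dominated (best stipend).
Pareto-optimal: Opt1, Opt4, Opt7, Opt8 → 4.

4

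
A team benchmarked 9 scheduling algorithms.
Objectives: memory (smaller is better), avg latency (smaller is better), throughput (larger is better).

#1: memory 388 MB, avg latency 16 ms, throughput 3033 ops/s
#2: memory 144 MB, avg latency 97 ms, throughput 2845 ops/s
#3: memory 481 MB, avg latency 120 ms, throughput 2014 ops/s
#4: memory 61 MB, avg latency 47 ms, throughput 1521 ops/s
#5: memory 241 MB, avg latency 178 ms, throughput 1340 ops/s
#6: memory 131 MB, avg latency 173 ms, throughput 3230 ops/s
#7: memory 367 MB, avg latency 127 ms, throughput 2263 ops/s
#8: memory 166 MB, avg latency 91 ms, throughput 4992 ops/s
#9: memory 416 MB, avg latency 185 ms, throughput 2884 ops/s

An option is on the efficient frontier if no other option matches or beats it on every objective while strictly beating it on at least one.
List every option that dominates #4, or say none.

none

#1: worse on memory (388 vs 61).
#2: worse on memory (144 vs 61).
#3: worse on memory (481 vs 61).
#5: worse on memory (241 vs 61).
#6: worse on memory (131 vs 61).
#7: worse on memory (367 vs 61).
#8: worse on memory (166 vs 61).
#9: worse on memory (416 vs 61).
No option dominates #4.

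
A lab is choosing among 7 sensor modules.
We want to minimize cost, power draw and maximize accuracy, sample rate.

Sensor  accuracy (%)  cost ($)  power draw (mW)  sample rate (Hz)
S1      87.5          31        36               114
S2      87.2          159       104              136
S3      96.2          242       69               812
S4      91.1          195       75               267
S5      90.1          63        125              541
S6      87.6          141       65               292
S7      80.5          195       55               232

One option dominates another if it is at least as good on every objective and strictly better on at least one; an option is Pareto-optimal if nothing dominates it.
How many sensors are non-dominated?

S1: not dominated (best cost).
S2: dominated by S6 (accuracy 87.6≥87.2, cost 141≤159, power draw 65≤104, sample rate 292≥136).
S3: not dominated (best accuracy).
S4: not dominated.
S5: not dominated.
S6: not dominated.
S7: not dominated.
Pareto-optimal: S1, S3, S4, S5, S6, S7 → 6.

6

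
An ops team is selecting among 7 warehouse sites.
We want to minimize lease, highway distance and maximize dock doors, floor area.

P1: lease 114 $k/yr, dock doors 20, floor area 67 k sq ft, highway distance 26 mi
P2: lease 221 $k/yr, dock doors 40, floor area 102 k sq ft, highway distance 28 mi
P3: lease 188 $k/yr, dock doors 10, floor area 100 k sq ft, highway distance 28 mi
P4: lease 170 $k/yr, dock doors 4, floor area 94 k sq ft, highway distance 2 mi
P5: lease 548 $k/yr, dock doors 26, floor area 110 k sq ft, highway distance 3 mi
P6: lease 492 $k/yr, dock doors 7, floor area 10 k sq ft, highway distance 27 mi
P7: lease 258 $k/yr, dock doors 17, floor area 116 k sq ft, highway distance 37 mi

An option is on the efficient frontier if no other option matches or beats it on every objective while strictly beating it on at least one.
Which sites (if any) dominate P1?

none

P2: worse on lease (221 vs 114).
P3: worse on lease (188 vs 114).
P4: worse on lease (170 vs 114).
P5: worse on lease (548 vs 114).
P6: worse on lease (492 vs 114).
P7: worse on lease (258 vs 114).
No option dominates P1.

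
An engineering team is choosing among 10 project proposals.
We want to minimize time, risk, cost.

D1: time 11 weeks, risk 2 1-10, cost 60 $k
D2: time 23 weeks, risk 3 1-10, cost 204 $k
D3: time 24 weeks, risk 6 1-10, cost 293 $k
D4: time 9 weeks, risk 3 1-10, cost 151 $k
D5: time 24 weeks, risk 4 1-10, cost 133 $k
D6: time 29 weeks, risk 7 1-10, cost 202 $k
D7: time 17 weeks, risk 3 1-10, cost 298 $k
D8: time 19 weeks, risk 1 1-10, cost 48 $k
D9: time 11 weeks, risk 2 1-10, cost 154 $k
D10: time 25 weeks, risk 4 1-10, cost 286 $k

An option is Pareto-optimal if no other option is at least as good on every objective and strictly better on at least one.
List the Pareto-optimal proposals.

D1: not dominated.
D2: dominated by D1 (time 11≤23, risk 2≤3, cost 60≤204).
D3: dominated by D1 (time 11≤24, risk 2≤6, cost 60≤293).
D4: not dominated (best time).
D5: dominated by D1 (time 11≤24, risk 2≤4, cost 60≤133).
D6: dominated by D1 (time 11≤29, risk 2≤7, cost 60≤202).
D7: dominated by D1 (time 11≤17, risk 2≤3, cost 60≤298).
D8: not dominated (best risk).
D9: dominated by D1 (time 11≤11, risk 2≤2, cost 60≤154).
D10: dominated by D1 (time 11≤25, risk 2≤4, cost 60≤286).

D1, D4, D8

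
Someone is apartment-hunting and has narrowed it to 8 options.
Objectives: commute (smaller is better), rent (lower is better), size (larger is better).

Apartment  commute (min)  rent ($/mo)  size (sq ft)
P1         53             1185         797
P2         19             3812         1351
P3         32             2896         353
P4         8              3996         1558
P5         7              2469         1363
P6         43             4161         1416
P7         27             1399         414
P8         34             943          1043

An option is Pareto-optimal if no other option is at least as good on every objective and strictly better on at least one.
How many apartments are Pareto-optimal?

4

P1: dominated by P8 (commute 34≤53, rent 943≤1185, size 1043≥797).
P2: dominated by P5 (commute 7≤19, rent 2469≤3812, size 1363≥1351).
P3: dominated by P5 (commute 7≤32, rent 2469≤2896, size 1363≥353).
P4: not dominated (best size).
P5: not dominated (best commute).
P6: dominated by P4 (commute 8≤43, rent 3996≤4161, size 1558≥1416).
P7: not dominated.
P8: not dominated (best rent).
Pareto-optimal: P4, P5, P7, P8 → 4.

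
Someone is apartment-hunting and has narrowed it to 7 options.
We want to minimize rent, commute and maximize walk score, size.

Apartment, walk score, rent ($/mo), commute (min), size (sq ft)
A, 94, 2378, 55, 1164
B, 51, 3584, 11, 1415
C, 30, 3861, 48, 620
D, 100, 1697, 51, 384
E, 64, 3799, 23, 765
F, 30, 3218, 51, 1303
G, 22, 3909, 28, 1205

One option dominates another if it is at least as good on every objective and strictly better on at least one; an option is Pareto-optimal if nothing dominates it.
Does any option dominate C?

B vs C: walk score 51≥30, rent 3584≤3861, commute 11≤48, size 1415≥620 — B is at least as good on every objective and strictly better on at least one, so B dominates C.

Yes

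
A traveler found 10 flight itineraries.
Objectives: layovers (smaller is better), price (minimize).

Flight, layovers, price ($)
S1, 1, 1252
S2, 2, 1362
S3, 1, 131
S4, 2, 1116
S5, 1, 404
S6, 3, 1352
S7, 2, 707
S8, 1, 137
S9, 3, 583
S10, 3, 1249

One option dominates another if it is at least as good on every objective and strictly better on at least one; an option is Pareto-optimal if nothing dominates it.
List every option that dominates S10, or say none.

S3, S4, S5, S7, S8, S9

S3: layovers 1≤3, price 131≤1249 — dominates S10.
S4: layovers 2≤3, price 1116≤1249 — dominates S10.
S5: layovers 1≤3, price 404≤1249 — dominates S10.
S7: layovers 2≤3, price 707≤1249 — dominates S10.
S8: layovers 1≤3, price 137≤1249 — dominates S10.
S9: layovers 3≤3, price 583≤1249 — dominates S10.
Others (S1, S2, S6) are each worse than S10 on at least one objective.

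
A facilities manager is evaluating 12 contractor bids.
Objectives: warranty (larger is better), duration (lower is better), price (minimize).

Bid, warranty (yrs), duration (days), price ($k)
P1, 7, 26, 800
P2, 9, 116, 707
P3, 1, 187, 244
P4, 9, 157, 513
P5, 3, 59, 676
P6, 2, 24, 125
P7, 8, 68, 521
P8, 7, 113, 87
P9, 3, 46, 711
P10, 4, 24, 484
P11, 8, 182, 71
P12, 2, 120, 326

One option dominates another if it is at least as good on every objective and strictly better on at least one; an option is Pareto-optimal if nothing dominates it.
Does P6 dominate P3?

P6 vs P3: warranty 2≥1, duration 24≤187, price 125≤244 — P6 is at least as good on every objective with at least one strict improvement.

Yes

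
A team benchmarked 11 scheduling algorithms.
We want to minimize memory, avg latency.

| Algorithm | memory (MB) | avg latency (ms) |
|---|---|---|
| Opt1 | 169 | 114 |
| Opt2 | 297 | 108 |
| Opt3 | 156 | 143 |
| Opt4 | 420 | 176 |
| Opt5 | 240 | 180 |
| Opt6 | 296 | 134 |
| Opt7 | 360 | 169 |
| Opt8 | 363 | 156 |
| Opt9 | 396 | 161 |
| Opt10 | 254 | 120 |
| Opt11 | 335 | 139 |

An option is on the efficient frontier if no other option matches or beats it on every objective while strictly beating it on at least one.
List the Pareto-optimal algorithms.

Opt1: not dominated.
Opt2: not dominated (best avg latency).
Opt3: not dominated (best memory).
Opt4: dominated by Opt1 (memory 169≤420, avg latency 114≤176).
Opt5: dominated by Opt1 (memory 169≤240, avg latency 114≤180).
Opt6: dominated by Opt1 (memory 169≤296, avg latency 114≤134).
Opt7: dominated by Opt1 (memory 169≤360, avg latency 114≤169).
Opt8: dominated by Opt1 (memory 169≤363, avg latency 114≤156).
Opt9: dominated by Opt1 (memory 169≤396, avg latency 114≤161).
Opt10: dominated by Opt1 (memory 169≤254, avg latency 114≤120).
Opt11: dominated by Opt1 (memory 169≤335, avg latency 114≤139).

Opt1, Opt2, Opt3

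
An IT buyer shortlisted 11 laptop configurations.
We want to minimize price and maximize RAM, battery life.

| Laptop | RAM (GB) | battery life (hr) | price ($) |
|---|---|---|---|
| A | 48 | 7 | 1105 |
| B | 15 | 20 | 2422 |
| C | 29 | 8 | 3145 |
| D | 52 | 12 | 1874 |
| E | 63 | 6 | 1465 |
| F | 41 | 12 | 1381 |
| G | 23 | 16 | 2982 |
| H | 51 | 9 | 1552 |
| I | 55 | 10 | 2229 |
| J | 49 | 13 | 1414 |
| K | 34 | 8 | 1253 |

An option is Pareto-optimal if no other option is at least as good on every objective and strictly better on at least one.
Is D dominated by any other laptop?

No

A: worse on RAM (48 vs 52).
B: worse on RAM (15 vs 52).
C: worse on RAM (29 vs 52).
E: worse on battery life (6 vs 12).
F: worse on RAM (41 vs 52).
G: worse on RAM (23 vs 52).
H: worse on RAM (51 vs 52).
I: worse on battery life (10 vs 12).
J: worse on RAM (49 vs 52).
K: worse on RAM (34 vs 52).
No option is at least as good as D on every objective and strictly better on one.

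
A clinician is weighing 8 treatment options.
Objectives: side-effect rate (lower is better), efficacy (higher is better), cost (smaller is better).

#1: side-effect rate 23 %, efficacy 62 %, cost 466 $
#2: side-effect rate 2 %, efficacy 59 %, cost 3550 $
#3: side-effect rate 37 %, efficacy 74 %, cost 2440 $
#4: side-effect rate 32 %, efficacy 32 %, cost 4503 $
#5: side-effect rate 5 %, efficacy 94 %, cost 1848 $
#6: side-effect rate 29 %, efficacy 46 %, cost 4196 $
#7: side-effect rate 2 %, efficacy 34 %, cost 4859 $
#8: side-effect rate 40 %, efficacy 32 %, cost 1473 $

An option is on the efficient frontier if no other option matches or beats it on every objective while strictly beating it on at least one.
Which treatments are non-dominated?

#1: not dominated (best cost).
#2: not dominated.
#3: dominated by #5 (side-effect rate 5≤37, efficacy 94≥74, cost 1848≤2440).
#4: dominated by #1 (side-effect rate 23≤32, efficacy 62≥32, cost 466≤4503).
#5: not dominated (best efficacy).
#6: dominated by #1 (side-effect rate 23≤29, efficacy 62≥46, cost 466≤4196).
#7: dominated by #2 (side-effect rate 2≤2, efficacy 59≥34, cost 3550≤4859).
#8: dominated by #1 (side-effect rate 23≤40, efficacy 62≥32, cost 466≤1473).

#1, #2, #5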